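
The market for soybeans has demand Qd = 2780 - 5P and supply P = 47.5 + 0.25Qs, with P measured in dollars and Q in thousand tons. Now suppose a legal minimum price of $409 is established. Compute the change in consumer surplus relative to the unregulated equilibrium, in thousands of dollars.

Rearranging supply gives Qs = 4P - 190. Equilibrium: 2780 - 5P = 4P - 190, so 2970 = 9P and P* = 330, Q* = 1130.
Since 409 > 330, the floor is binding.
At P = 409: Qd = 2780 - 5·409 = 735 and Qs = 4·409 - 190 = 1446.
Consumer surplus without the control is ½ · (556 - 330) · 1130 = 127690.
With the floor, consumers buy 735 units at 409, so CS = ½ · (556 - 409) · 735 = 54022.5.
Change in consumer surplus = 54022.5 - 127690 = -73667.5.

-73667.5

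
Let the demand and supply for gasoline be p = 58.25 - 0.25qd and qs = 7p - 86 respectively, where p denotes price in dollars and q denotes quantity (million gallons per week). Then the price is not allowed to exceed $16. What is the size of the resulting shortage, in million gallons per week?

Rearranging demand gives qd = 233 - 4p. In a free market, 233 - 4p = 7p - 86 gives the equilibrium p* = 29, q* = 117.
Since 16 < 29, the ceiling is binding.
At p = 16: qd = 233 - 4·16 = 169 and qs = 7·16 - 86 = 26.
Shortage = qd - qs = 169 - 26 = 143.

143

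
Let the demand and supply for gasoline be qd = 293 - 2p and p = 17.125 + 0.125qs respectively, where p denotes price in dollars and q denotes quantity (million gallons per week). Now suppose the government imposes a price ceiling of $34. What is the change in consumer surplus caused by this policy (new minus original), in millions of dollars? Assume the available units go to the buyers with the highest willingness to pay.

-81

Rearranging supply gives qs = 8p - 137. In a free market, 293 - 2p = 8p - 137 gives the equilibrium p* = 43, q* = 207.
Because the ceiling (34) lies below the market-clearing price, it is binding.
At p = 34: qd = 293 - 2·34 = 225 and qs = 8·34 - 137 = 135.
Consumer surplus without the control is ½ · (146.5 - 43) · 207 = 10712.25.
With the ceiling, 135 units are sold at 34 (assume they go to the highest-value buyers). The demand price at q = 135 is 79, so CS = ½ · [(146.5 - 34) + (79 - 34)] · 135 = 10631.25.
Change in consumer surplus = 10631.25 - 10712.25 = -81.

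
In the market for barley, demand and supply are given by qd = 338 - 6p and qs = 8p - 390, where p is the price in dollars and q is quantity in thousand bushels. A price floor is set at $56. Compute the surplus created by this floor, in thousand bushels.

56

Without the control the market clears where 338 - 6p = 8p - 390, i.e. p* = 52 and q* = 26.
The floor of 56 is above the equilibrium price 52, so it binds.
At p = 56: qd = 338 - 6·56 = 2 and qs = 8·56 - 390 = 58.
Surplus = qs - qd = 58 - 2 = 56.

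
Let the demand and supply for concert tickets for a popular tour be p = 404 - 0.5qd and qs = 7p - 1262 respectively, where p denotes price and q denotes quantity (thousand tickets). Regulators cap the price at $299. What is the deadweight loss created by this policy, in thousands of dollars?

Rearranging demand gives qd = 808 - 2p. Equilibrium: 808 - 2p = 7p - 1262, so 2070 = 9p and p* = 230, q* = 348.
Since 299 is above p* = 230, the ceiling does not bind and the free-market outcome prevails.
Since the control does not bind, no trades are prevented and deadweight loss is zero.

0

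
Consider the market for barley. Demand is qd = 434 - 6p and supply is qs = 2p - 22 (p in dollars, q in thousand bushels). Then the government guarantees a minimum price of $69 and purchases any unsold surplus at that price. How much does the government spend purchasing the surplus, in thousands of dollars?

6624

Setting quantity demanded equal to quantity supplied, 434 - 6p = 2p - 22, gives p* = 57 and q* = 92.
Since 69 > 57, the floor is binding.
At p = 69: qd = 434 - 6·69 = 20 and qs = 2·69 - 22 = 116.
Surplus = qs - qd = 96.
Government expenditure = surplus × support price = 96 × 69 = 6624.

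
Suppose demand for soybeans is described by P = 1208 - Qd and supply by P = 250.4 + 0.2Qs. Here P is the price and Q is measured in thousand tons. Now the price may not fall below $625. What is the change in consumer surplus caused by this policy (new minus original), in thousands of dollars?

Rearranging demand gives Qd = 1208 - P; rearranging supply gives Qs = 5P - 1252. Without the control the market clears where 1208 - P = 5P - 1252, i.e. P* = 410 and Q* = 798.
The floor of 625 is above the equilibrium price 410, so it binds.
At P = 625: Qd = 1208 - 625 = 583 and Qs = 5·625 - 1252 = 1873.
Consumer surplus without the control is ½ · (1208 - 410) · 798 = 318402.
With the floor, consumers buy 583 units at 625, so CS = ½ · (1208 - 625) · 583 = 169944.5.
Change in consumer surplus = 169944.5 - 318402 = -148457.5.

-148457.5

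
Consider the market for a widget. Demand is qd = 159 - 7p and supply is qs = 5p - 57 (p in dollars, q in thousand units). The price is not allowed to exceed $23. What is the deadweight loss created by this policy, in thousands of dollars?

In a free market, 159 - 7p = 5p - 57 gives the equilibrium p* = 18, q* = 33.
The ceiling of 23 is above the equilibrium price 18, so it is not binding; the market clears at p* = 18, q* = 33.
Since the control does not bind, no trades are prevented and deadweight loss is zero.

0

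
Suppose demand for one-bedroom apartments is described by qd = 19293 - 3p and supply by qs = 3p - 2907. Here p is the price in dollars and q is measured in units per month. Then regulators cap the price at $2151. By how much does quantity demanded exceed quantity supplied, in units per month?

9294

Equilibrium: 19293 - 3p = 3p - 2907, so 22200 = 6p and p* = 3700, q* = 8193.
Because the ceiling (2151) lies below the market-clearing price, it is binding.
At p = 2151: qd = 19293 - 3·2151 = 12840 and qs = 3·2151 - 2907 = 3546.
Shortage = qd - qs = 12840 - 3546 = 9294.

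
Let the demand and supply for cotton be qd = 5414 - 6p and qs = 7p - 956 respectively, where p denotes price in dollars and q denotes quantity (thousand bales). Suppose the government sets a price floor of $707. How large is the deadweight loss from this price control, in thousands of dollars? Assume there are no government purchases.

In a free market, 5414 - 6p = 7p - 956 gives the equilibrium p* = 490, q* = 2474.
Since 707 > 490, the floor is binding.
At p = 707: qd = 5414 - 6·707 = 1172 and qs = 7·707 - 956 = 3993.
Quantity traded falls to 1172. At q = 1172 the demand price is (5414 - 1172)/6 = 707 and the supply price is (956 + 1172)/7 = 304.
Deadweight loss = ½ · (707 - 304) · (2474 - 1172) = ½ · 403 · 1302 = 262353.

262353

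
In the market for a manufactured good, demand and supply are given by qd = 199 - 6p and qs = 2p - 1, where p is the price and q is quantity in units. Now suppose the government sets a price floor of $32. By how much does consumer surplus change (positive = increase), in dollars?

-196

Equilibrium: 199 - 6p = 2p - 1, so 200 = 8p and p* = 25, q* = 49.
Because the floor (32) lies above the market-clearing price, it is binding.
At p = 32: qd = 199 - 6·32 = 7 and qs = 2·32 - 1 = 63.
Consumer surplus without the control is ½ · (199/6 - 25) · 49 = 2401/12.
With the floor, consumers buy 7 units at 32, so CS = ½ · (199/6 - 32) · 7 = 49/12.
Change in consumer surplus = 49/12 - 2401/12 = -196.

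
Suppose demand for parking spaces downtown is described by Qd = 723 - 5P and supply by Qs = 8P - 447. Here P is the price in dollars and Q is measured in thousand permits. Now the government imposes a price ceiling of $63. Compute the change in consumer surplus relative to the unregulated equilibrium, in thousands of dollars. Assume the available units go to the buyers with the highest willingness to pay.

-3126.6

Without the control the market clears where 723 - 5P = 8P - 447, i.e. P* = 90 and Q* = 273.
Because the ceiling (63) lies below the market-clearing price, it is binding.
At P = 63: Qd = 723 - 5·63 = 408 and Qs = 8·63 - 447 = 57.
Consumer surplus without the control is ½ · (144.6 - 90) · 273 = 7452.9.
With the ceiling, 57 units are sold at 63 (assume they go to the highest-value buyers). The demand price at Q = 57 is 133.2, so CS = ½ · [(144.6 - 63) + (133.2 - 63)] · 57 = 4326.3.
Change in consumer surplus = 4326.3 - 7452.9 = -3126.6.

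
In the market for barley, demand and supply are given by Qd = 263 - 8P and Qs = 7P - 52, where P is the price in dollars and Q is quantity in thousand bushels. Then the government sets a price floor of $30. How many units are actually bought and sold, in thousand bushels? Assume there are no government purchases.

Setting quantity demanded equal to quantity supplied, 263 - 8P = 7P - 52, gives P* = 21 and Q* = 95.
The floor of 30 is above the equilibrium price 21, so it binds.
At P = 30: Qd = 263 - 8·30 = 23 and Qs = 7·30 - 52 = 158.
The quantity actually transacted is the short side, demand: 23.

23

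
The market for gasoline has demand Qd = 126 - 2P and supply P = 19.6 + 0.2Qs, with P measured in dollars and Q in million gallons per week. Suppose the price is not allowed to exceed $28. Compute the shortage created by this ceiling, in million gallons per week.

28

Rearranging supply gives Qs = 5P - 98. Setting quantity demanded equal to quantity supplied, 126 - 2P = 5P - 98, gives P* = 32 and Q* = 62.
Because the ceiling (28) lies below the market-clearing price, it is binding.
At P = 28: Qd = 126 - 2·28 = 70 and Qs = 5·28 - 98 = 42.
Shortage = Qd - Qs = 70 - 42 = 28.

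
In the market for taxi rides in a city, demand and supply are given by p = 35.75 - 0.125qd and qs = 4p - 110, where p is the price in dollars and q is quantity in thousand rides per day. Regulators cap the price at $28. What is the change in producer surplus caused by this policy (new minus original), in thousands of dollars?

-60

Rearranging demand gives qd = 286 - 8p. Setting quantity demanded equal to quantity supplied, 286 - 8p = 4p - 110, gives p* = 33 and q* = 22.
The ceiling of 28 is below the equilibrium price 33, so it binds.
At p = 28: qd = 286 - 8·28 = 62 and qs = 4·28 - 110 = 2.
Producer surplus without the control is ½ · (33 - 27.5) · 22 = 60.5.
With the ceiling, producers sell 2 units at 28, so PS = ½ · (28 - 27.5) · 2 = 0.5.
Change in producer surplus = 0.5 - 60.5 = -60.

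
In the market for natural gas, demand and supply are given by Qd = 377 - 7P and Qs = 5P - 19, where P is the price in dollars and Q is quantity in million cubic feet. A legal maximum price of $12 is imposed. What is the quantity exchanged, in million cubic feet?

41

Equilibrium: 377 - 7P = 5P - 19, so 396 = 12P and P* = 33, Q* = 146.
Because the ceiling (12) lies below the market-clearing price, it is binding.
At P = 12: Qd = 377 - 7·12 = 293 and Qs = 5·12 - 19 = 41.
The quantity actually transacted is the short side, supply: 41.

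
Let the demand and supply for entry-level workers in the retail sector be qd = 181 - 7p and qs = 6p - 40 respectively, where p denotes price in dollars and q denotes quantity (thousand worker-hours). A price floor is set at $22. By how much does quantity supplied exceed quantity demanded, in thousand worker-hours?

65

Equilibrium: 181 - 7p = 6p - 40, so 221 = 13p and p* = 17, q* = 62.
Because the floor (22) lies above the market-clearing price, it is binding.
At p = 22: qd = 181 - 7·22 = 27 and qs = 6·22 - 40 = 92.
Surplus = qs - qd = 92 - 27 = 65.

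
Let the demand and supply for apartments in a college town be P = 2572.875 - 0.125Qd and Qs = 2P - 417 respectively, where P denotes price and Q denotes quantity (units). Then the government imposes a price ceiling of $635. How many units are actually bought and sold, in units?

853

Rearranging demand gives Qd = 20583 - 8P. Equilibrium: 20583 - 8P = 2P - 417, so 21000 = 10P and P* = 2100, Q* = 3783.
The ceiling of 635 is below the equilibrium price 2100, so it binds.
At P = 635: Qd = 20583 - 8·635 = 15503 and Qs = 2·635 - 417 = 853.
The quantity actually transacted is the short side, supply: 853.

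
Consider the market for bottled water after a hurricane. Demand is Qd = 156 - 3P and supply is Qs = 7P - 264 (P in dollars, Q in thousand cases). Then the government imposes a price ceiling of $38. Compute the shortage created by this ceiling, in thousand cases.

40

Without the control the market clears where 156 - 3P = 7P - 264, i.e. P* = 42 and Q* = 30.
The ceiling of 38 is below the equilibrium price 42, so it binds.
At P = 38: Qd = 156 - 3·38 = 42 and Qs = 7·38 - 264 = 2.
Shortage = Qd - Qs = 42 - 2 = 40.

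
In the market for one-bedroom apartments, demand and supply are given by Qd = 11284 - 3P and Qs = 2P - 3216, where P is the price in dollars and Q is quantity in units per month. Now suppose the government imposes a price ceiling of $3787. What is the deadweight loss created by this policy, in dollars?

Equilibrium: 11284 - 3P = 2P - 3216, so 14500 = 5P and P* = 2900, Q* = 2584.
The ceiling of 3787 is above the equilibrium price 2900, so it is not binding; the market clears at P* = 2900, Q* = 2584.
Since the control does not bind, no trades are prevented and deadweight loss is zero.

0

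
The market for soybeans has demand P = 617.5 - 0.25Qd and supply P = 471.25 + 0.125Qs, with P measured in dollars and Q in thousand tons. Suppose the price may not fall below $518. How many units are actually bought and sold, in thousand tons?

Rearranging demand gives Qd = 2470 - 4P; rearranging supply gives Qs = 8P - 3770. In a free market, 2470 - 4P = 8P - 3770 gives the equilibrium P* = 520, Q* = 390.
Since 518 is below P* = 520, the floor does not bind and the free-market outcome prevails.

390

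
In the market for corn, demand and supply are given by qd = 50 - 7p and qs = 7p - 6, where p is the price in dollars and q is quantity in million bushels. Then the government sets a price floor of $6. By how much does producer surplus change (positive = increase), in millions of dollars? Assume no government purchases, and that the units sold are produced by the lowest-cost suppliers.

2

In a free market, 50 - 7p = 7p - 6 gives the equilibrium p* = 4, q* = 22.
The floor of 6 is above the equilibrium price 4, so it binds.
At p = 6: qd = 50 - 7·6 = 8 and qs = 7·6 - 6 = 36.
Producer surplus without the control is ½ · (4 - 6/7) · 22 = 242/7.
With the floor, 8 units are sold at 6. The supply price at q = 8 is 2, so PS = ½ · [(6 - 6/7) + (6 - 2)] · 8 = 256/7.
Change in producer surplus = 256/7 - 242/7 = 2.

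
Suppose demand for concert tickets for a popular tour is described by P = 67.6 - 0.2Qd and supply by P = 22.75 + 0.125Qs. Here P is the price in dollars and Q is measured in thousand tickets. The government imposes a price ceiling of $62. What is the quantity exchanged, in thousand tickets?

Rearranging demand gives Qd = 338 - 5P; rearranging supply gives Qs = 8P - 182. Equilibrium: 338 - 5P = 8P - 182, so 520 = 13P and P* = 40, Q* = 138.
The ceiling of 62 is above the equilibrium price 40, so it is not binding; the market clears at P* = 40, Q* = 138.

138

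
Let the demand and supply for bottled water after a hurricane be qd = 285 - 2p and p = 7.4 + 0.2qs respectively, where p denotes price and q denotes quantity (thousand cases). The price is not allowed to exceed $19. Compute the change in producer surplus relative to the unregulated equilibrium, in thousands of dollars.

-3388.5

Rearranging supply gives qs = 5p - 37. In a free market, 285 - 2p = 5p - 37 gives the equilibrium p* = 46, q* = 193.
Since 19 < 46, the ceiling is binding.
At p = 19: qd = 285 - 2·19 = 247 and qs = 5·19 - 37 = 58.
Producer surplus without the control is ½ · (46 - 7.4) · 193 = 3724.9.
With the ceiling, producers sell 58 units at 19, so PS = ½ · (19 - 7.4) · 58 = 336.4.
Change in producer surplus = 336.4 - 3724.9 = -3388.5.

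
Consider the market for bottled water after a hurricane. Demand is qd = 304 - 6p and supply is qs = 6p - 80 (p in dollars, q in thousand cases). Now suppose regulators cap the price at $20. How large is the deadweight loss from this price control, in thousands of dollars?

In a free market, 304 - 6p = 6p - 80 gives the equilibrium p* = 32, q* = 112.
Since 20 < 32, the ceiling is binding.
At p = 20: qd = 304 - 6·20 = 184 and qs = 6·20 - 80 = 40.
Quantity traded falls to 40. At q = 40 the demand price is (304 - 40)/6 = 44 and the supply price is (80 + 40)/6 = 20.
Deadweight loss = ½ · (44 - 20) · (112 - 40) = ½ · 24 · 72 = 864.

864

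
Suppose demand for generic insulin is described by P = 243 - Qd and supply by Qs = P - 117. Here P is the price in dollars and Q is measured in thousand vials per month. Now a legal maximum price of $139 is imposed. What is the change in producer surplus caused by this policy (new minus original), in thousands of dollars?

-1742.5

Rearranging demand gives Qd = 243 - P. Equilibrium: 243 - P = P - 117, so 360 = 2P and P* = 180, Q* = 63.
The ceiling of 139 is below the equilibrium price 180, so it binds.
At P = 139: Qd = 243 - 139 = 104 and Qs = 139 - 117 = 22.
Producer surplus without the control is ½ · (180 - 117) · 63 = 1984.5.
With the ceiling, producers sell 22 units at 139, so PS = ½ · (139 - 117) · 22 = 242.
Change in producer surplus = 242 - 1984.5 = -1742.5.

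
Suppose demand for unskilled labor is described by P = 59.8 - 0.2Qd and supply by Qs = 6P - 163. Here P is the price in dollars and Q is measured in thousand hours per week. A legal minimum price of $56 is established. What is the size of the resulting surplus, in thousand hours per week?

Rearranging demand gives Qd = 299 - 5P. Equilibrium: 299 - 5P = 6P - 163, so 462 = 11P and P* = 42, Q* = 89.
Because the floor (56) lies above the market-clearing price, it is binding.
At P = 56: Qd = 299 - 5·56 = 19 and Qs = 6·56 - 163 = 173.
Surplus = Qs - Qd = 173 - 19 = 154.

154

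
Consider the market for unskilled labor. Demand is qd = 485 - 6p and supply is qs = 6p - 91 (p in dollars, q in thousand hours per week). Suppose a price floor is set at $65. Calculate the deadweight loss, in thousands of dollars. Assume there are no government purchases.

1734

Without the control the market clears where 485 - 6p = 6p - 91, i.e. p* = 48 and q* = 197.
Because the floor (65) lies above the market-clearing price, it is binding.
At p = 65: qd = 485 - 6·65 = 95 and qs = 6·65 - 91 = 299.
Quantity traded falls to 95. At q = 95 the demand price is (485 - 95)/6 = 65 and the supply price is (91 + 95)/6 = 31.
Deadweight loss = ½ · (65 - 31) · (197 - 95) = ½ · 34 · 102 = 1734.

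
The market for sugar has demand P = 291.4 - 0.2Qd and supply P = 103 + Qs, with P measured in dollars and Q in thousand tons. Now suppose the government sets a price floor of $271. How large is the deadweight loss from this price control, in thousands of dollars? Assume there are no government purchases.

1815

Rearranging demand gives Qd = 1457 - 5P; rearranging supply gives Qs = P - 103. Setting quantity demanded equal to quantity supplied, 1457 - 5P = P - 103, gives P* = 260 and Q* = 157.
Since 271 > 260, the floor is binding.
At P = 271: Qd = 1457 - 5·271 = 102 and Qs = 271 - 103 = 168.
Quantity traded falls to 102. At Q = 102 the demand price is (1457 - 102)/5 = 271 and the supply price is 103 + 102 = 205.
Deadweight loss = ½ · (271 - 205) · (157 - 102) = ½ · 66 · 55 = 1815.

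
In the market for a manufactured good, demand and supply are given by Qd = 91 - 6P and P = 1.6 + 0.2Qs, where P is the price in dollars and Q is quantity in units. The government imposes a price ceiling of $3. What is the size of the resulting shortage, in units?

Rearranging supply gives Qs = 5P - 8. Equilibrium: 91 - 6P = 5P - 8, so 99 = 11P and P* = 9, Q* = 37.
The ceiling of 3 is below the equilibrium price 9, so it binds.
At P = 3: Qd = 91 - 6·3 = 73 and Qs = 5·3 - 8 = 7.
Shortage = Qd - Qs = 73 - 7 = 66.

66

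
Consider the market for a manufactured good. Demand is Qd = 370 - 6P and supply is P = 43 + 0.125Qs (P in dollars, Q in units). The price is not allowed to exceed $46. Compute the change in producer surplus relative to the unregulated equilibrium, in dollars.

Rearranging supply gives Qs = 8P - 344. Without the control the market clears where 370 - 6P = 8P - 344, i.e. P* = 51 and Q* = 64.
Since 46 < 51, the ceiling is binding.
At P = 46: Qd = 370 - 6·46 = 94 and Qs = 8·46 - 344 = 24.
Producer surplus without the control is ½ · (51 - 43) · 64 = 256.
With the ceiling, producers sell 24 units at 46, so PS = ½ · (46 - 43) · 24 = 36.
Change in producer surplus = 36 - 256 = -220.

-220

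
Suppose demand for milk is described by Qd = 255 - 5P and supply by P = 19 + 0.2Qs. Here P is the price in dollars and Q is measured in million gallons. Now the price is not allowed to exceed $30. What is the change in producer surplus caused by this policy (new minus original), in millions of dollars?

Rearranging supply gives Qs = 5P - 95. Setting quantity demanded equal to quantity supplied, 255 - 5P = 5P - 95, gives P* = 35 and Q* = 80.
Because the ceiling (30) lies below the market-clearing price, it is binding.
At P = 30: Qd = 255 - 5·30 = 105 and Qs = 5·30 - 95 = 55.
Producer surplus without the control is ½ · (35 - 19) · 80 = 640.
With the ceiling, producers sell 55 units at 30, so PS = ½ · (30 - 19) · 55 = 302.5.
Change in producer surplus = 302.5 - 640 = -337.5.

-337.5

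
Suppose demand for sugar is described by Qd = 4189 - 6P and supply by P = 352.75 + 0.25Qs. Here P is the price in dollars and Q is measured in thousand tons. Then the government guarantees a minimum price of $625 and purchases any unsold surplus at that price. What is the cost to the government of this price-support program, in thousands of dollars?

Rearranging supply gives Qs = 4P - 1411. Without the control the market clears where 4189 - 6P = 4P - 1411, i.e. P* = 560 and Q* = 829.
The floor of 625 is above the equilibrium price 560, so it binds.
At P = 625: Qd = 4189 - 6·625 = 439 and Qs = 4·625 - 1411 = 1089.
Surplus = Qs - Qd = 650.
Government expenditure = surplus × support price = 650 × 625 = 406250.

406250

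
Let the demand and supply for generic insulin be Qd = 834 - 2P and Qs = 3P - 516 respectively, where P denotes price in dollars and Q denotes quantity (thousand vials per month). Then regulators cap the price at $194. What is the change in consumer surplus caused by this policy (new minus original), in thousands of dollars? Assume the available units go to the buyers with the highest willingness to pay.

Equilibrium: 834 - 2P = 3P - 516, so 1350 = 5P and P* = 270, Q* = 294.
The ceiling of 194 is below the equilibrium price 270, so it binds.
At P = 194: Qd = 834 - 2·194 = 446 and Qs = 3·194 - 516 = 66.
Consumer surplus without the control is ½ · (417 - 270) · 294 = 21609.
With the ceiling, 66 units are sold at 194 (assume they go to the highest-value buyers). The demand price at Q = 66 is 384, so CS = ½ · [(417 - 194) + (384 - 194)] · 66 = 13629.
Change in consumer surplus = 13629 - 21609 = -7980.

-7980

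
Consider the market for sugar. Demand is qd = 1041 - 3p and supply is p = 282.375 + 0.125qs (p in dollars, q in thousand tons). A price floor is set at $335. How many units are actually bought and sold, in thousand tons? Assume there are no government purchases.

Rearranging supply gives qs = 8p - 2259. Equilibrium: 1041 - 3p = 8p - 2259, so 3300 = 11p and p* = 300, q* = 141.
The floor of 335 is above the equilibrium price 300, so it binds.
At p = 335: qd = 1041 - 3·335 = 36 and qs = 8·335 - 2259 = 421.
The quantity actually transacted is the short side, demand: 36.

36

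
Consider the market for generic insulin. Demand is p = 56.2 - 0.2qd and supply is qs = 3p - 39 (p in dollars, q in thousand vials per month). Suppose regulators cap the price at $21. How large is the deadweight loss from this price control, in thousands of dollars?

866.4

Rearranging demand gives qd = 281 - 5p. In a free market, 281 - 5p = 3p - 39 gives the equilibrium p* = 40, q* = 81.
Since 21 < 40, the ceiling is binding.
At p = 21: qd = 281 - 5·21 = 176 and qs = 3·21 - 39 = 24.
Quantity traded falls to 24. At q = 24 the demand price is (281 - 24)/5 = 51.4 and the supply price is (39 + 24)/3 = 21.
Deadweight loss = ½ · (51.4 - 21) · (81 - 24) = ½ · 30.4 · 57 = 866.4.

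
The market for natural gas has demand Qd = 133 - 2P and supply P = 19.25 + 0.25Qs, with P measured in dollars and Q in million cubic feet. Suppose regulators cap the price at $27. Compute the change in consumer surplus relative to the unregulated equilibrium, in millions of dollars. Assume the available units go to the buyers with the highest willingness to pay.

Rearranging supply gives Qs = 4P - 77. Without the control the market clears where 133 - 2P = 4P - 77, i.e. P* = 35 and Q* = 63.
Because the ceiling (27) lies below the market-clearing price, it is binding.
At P = 27: Qd = 133 - 2·27 = 79 and Qs = 4·27 - 77 = 31.
Consumer surplus without the control is ½ · (66.5 - 35) · 63 = 992.25.
With the ceiling, 31 units are sold at 27 (assume they go to the highest-value buyers). The demand price at Q = 31 is 51, so CS = ½ · [(66.5 - 27) + (51 - 27)] · 31 = 984.25.
Change in consumer surplus = 984.25 - 992.25 = -8.

-8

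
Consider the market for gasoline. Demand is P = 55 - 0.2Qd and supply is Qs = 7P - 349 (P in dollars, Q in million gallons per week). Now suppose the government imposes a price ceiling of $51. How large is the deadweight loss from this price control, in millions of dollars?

8.4

Rearranging demand gives Qd = 275 - 5P. In a free market, 275 - 5P = 7P - 349 gives the equilibrium P* = 52, Q* = 15.
The ceiling of 51 is below the equilibrium price 52, so it binds.
At P = 51: Qd = 275 - 5·51 = 20 and Qs = 7·51 - 349 = 8.
Quantity traded falls to 8. At Q = 8 the demand price is (275 - 8)/5 = 53.4 and the supply price is (349 + 8)/7 = 51.
Deadweight loss = ½ · (53.4 - 51) · (15 - 8) = ½ · 2.4 · 7 = 8.4.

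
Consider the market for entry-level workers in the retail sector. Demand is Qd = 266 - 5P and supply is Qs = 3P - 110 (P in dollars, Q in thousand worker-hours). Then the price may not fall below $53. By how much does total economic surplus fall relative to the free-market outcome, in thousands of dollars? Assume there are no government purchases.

240

Equilibrium: 266 - 5P = 3P - 110, so 376 = 8P and P* = 47, Q* = 31.
The floor of 53 is above the equilibrium price 47, so it binds.
At P = 53: Qd = 266 - 5·53 = 1 and Qs = 3·53 - 110 = 49.
Quantity traded falls to 1. At Q = 1 the demand price is (266 - 1)/5 = 53 and the supply price is (110 + 1)/3 = 37.
Deadweight loss = ½ · (53 - 37) · (31 - 1) = ½ · 16 · 30 = 240.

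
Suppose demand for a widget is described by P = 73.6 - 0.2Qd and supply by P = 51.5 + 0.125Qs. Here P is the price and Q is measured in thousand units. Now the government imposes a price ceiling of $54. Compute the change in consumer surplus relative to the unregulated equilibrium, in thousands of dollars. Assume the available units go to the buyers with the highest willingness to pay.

-110.4

Rearranging demand gives Qd = 368 - 5P; rearranging supply gives Qs = 8P - 412. Equilibrium: 368 - 5P = 8P - 412, so 780 = 13P and P* = 60, Q* = 68.
The ceiling of 54 is below the equilibrium price 60, so it binds.
At P = 54: Qd = 368 - 5·54 = 98 and Qs = 8·54 - 412 = 20.
Consumer surplus without the control is ½ · (73.6 - 60) · 68 = 462.4.
With the ceiling, 20 units are sold at 54 (assume they go to the highest-value buyers). The demand price at Q = 20 is 69.6, so CS = ½ · [(73.6 - 54) + (69.6 - 54)] · 20 = 352.
Change in consumer surplus = 352 - 462.4 = -110.4.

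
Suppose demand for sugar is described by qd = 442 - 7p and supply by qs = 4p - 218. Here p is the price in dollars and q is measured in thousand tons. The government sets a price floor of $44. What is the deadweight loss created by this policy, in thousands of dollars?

0

Without the control the market clears where 442 - 7p = 4p - 218, i.e. p* = 60 and q* = 22.
The floor of 44 is below the equilibrium price 60, so it is not binding; the market clears at p* = 60, q* = 22.
Since the control does not bind, no trades are prevented and deadweight loss is zero.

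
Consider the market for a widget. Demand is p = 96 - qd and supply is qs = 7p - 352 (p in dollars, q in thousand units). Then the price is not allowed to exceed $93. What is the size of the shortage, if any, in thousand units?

0

Rearranging demand gives qd = 96 - p. Without the control the market clears where 96 - p = 7p - 352, i.e. p* = 56 and q* = 40.
The ceiling of 93 is above the equilibrium price 56, so it is not binding; the market clears at p* = 56, q* = 40.
Since the control does not bind, there is no shortage.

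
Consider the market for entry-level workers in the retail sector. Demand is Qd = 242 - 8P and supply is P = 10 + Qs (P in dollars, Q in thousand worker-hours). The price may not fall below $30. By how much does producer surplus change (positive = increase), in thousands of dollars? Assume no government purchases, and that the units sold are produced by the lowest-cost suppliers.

-124

Rearranging supply gives Qs = P - 10. Without the control the market clears where 242 - 8P = P - 10, i.e. P* = 28 and Q* = 18.
Since 30 > 28, the floor is binding.
At P = 30: Qd = 242 - 8·30 = 2 and Qs = 30 - 10 = 20.
Producer surplus without the control is ½ · (28 - 10) · 18 = 162.
With the floor, 2 units are sold at 30. The supply price at Q = 2 is 12, so PS = ½ · [(30 - 10) + (30 - 12)] · 2 = 38.
Change in producer surplus = 38 - 162 = -124.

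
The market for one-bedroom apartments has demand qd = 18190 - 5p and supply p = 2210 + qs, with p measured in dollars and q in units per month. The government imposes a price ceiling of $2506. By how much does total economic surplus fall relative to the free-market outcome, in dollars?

479541.6

Rearranging supply gives qs = p - 2210. In a free market, 18190 - 5p = p - 2210 gives the equilibrium p* = 3400, q* = 1190.
Since 2506 < 3400, the ceiling is binding.
At p = 2506: qd = 18190 - 5·2506 = 5660 and qs = 2506 - 2210 = 296.
Quantity traded falls to 296. At q = 296 the demand price is (18190 - 296)/5 = 3578.8 and the supply price is 2210 + 296 = 2506.
Deadweight loss = ½ · (3578.8 - 2506) · (1190 - 296) = ½ · 1072.8 · 894 = 479541.6.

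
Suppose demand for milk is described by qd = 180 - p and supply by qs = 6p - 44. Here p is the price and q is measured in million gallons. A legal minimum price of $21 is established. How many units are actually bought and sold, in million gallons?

In a free market, 180 - p = 6p - 44 gives the equilibrium p* = 32, q* = 148.
Since 21 is below p* = 32, the floor does not bind and the free-market outcome prevails.

148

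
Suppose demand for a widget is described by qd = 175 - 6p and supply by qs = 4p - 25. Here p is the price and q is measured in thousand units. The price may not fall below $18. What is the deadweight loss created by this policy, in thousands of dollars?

0

Without the control the market clears where 175 - 6p = 4p - 25, i.e. p* = 20 and q* = 55.
Since 18 is below p* = 20, the floor does not bind and the free-market outcome prevails.
Since the control does not bind, no trades are prevented and deadweight loss is zero.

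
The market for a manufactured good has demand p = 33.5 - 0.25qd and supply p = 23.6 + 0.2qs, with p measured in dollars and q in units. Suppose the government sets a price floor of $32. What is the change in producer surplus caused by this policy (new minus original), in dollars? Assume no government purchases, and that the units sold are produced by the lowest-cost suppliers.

-1.6

Rearranging demand gives qd = 134 - 4p; rearranging supply gives qs = 5p - 118. Equilibrium: 134 - 4p = 5p - 118, so 252 = 9p and p* = 28, q* = 22.
Because the floor (32) lies above the market-clearing price, it is binding.
At p = 32: qd = 134 - 4·32 = 6 and qs = 5·32 - 118 = 42.
Producer surplus without the control is ½ · (28 - 23.6) · 22 = 48.4.
With the floor, 6 units are sold at 32. The supply price at q = 6 is 24.8, so PS = ½ · [(32 - 23.6) + (32 - 24.8)] · 6 = 46.8.
Change in producer surplus = 46.8 - 48.4 = -1.6.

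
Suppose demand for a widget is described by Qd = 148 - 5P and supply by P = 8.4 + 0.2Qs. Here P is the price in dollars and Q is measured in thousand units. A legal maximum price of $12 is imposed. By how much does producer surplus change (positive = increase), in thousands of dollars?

Rearranging supply gives Qs = 5P - 42. Equilibrium: 148 - 5P = 5P - 42, so 190 = 10P and P* = 19, Q* = 53.
Because the ceiling (12) lies below the market-clearing price, it is binding.
At P = 12: Qd = 148 - 5·12 = 88 and Qs = 5·12 - 42 = 18.
Producer surplus without the control is ½ · (19 - 8.4) · 53 = 280.9.
With the ceiling, producers sell 18 units at 12, so PS = ½ · (12 - 8.4) · 18 = 32.4.
Change in producer surplus = 32.4 - 280.9 = -248.5.

-248.5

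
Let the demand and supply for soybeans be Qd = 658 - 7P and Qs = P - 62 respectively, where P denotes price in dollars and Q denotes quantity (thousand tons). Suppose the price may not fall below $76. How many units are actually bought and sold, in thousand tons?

Equilibrium: 658 - 7P = P - 62, so 720 = 8P and P* = 90, Q* = 28.
Since 76 is below P* = 90, the floor does not bind and the free-market outcome prevails.

28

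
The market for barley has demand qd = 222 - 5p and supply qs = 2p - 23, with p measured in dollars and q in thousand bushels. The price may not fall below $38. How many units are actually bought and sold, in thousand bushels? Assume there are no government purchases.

32

Setting quantity demanded equal to quantity supplied, 222 - 5p = 2p - 23, gives p* = 35 and q* = 47.
Because the floor (38) lies above the market-clearing price, it is binding.
At p = 38: qd = 222 - 5·38 = 32 and qs = 2·38 - 23 = 53.
The quantity actually transacted is the short side, demand: 32.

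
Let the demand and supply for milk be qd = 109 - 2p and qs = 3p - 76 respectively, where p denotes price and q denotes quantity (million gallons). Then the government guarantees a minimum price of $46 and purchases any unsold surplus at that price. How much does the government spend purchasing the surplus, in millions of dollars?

Equilibrium: 109 - 2p = 3p - 76, so 185 = 5p and p* = 37, q* = 35.
The floor of 46 is above the equilibrium price 37, so it binds.
At p = 46: qd = 109 - 2·46 = 17 and qs = 3·46 - 76 = 62.
Surplus = qs - qd = 45.
Government expenditure = surplus × support price = 45 × 46 = 2070.

2070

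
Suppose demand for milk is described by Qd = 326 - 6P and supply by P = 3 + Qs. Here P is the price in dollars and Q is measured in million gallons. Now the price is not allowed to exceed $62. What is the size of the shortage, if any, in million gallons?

0

Rearranging supply gives Qs = P - 3. Equilibrium: 326 - 6P = P - 3, so 329 = 7P and P* = 47, Q* = 44.
The ceiling of 62 is above the equilibrium price 47, so it is not binding; the market clears at P* = 47, Q* = 44.
Since the control does not bind, there is no shortage.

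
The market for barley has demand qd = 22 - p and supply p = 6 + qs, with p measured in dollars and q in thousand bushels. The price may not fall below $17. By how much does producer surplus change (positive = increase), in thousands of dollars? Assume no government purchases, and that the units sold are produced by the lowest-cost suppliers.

10.5

Rearranging supply gives qs = p - 6. Setting quantity demanded equal to quantity supplied, 22 - p = p - 6, gives p* = 14 and q* = 8.
Since 17 > 14, the floor is binding.
At p = 17: qd = 22 - 17 = 5 and qs = 17 - 6 = 11.
Producer surplus without the control is ½ · (14 - 6) · 8 = 32.
With the floor, 5 units are sold at 17. The supply price at q = 5 is 11, so PS = ½ · [(17 - 6) + (17 - 11)] · 5 = 42.5.
Change in producer surplus = 42.5 - 32 = 10.5.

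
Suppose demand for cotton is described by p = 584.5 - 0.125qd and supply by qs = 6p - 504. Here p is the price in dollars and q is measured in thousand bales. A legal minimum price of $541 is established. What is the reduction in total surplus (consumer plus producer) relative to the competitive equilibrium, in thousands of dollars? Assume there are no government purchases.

Rearranging demand gives qd = 4676 - 8p. Setting quantity demanded equal to quantity supplied, 4676 - 8p = 6p - 504, gives p* = 370 and q* = 1716.
Since 541 > 370, the floor is binding.
At p = 541: qd = 4676 - 8·541 = 348 and qs = 6·541 - 504 = 2742.
Quantity traded falls to 348. At q = 348 the demand price is (4676 - 348)/8 = 541 and the supply price is (504 + 348)/6 = 142.
Deadweight loss = ½ · (541 - 142) · (1716 - 348) = ½ · 399 · 1368 = 272916.

272916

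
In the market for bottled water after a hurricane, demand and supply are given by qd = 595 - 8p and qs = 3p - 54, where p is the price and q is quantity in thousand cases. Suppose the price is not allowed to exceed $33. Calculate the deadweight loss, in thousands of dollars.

1394.25

Setting quantity demanded equal to quantity supplied, 595 - 8p = 3p - 54, gives p* = 59 and q* = 123.
The ceiling of 33 is below the equilibrium price 59, so it binds.
At p = 33: qd = 595 - 8·33 = 331 and qs = 3·33 - 54 = 45.
Quantity traded falls to 45. At q = 45 the demand price is (595 - 45)/8 = 68.75 and the supply price is (54 + 45)/3 = 33.
Deadweight loss = ½ · (68.75 - 33) · (123 - 45) = ½ · 35.75 · 78 = 1394.25.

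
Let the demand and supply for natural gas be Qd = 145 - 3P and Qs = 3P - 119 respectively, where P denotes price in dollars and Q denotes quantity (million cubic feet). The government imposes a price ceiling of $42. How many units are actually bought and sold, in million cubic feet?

Without the control the market clears where 145 - 3P = 3P - 119, i.e. P* = 44 and Q* = 13.
Because the ceiling (42) lies below the market-clearing price, it is binding.
At P = 42: Qd = 145 - 3·42 = 19 and Qs = 3·42 - 119 = 7.
The quantity actually transacted is the short side, supply: 7.

7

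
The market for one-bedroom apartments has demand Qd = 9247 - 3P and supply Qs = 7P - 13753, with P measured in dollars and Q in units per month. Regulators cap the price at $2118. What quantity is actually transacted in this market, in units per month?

1073

Setting quantity demanded equal to quantity supplied, 9247 - 3P = 7P - 13753, gives P* = 2300 and Q* = 2347.
Since 2118 < 2300, the ceiling is binding.
At P = 2118: Qd = 9247 - 3·2118 = 2893 and Qs = 7·2118 - 13753 = 1073.
The quantity actually transacted is the short side, supply: 1073.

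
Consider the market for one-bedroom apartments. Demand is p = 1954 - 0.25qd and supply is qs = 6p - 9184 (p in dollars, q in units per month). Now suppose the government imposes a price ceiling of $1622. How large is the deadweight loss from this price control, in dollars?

45630

Rearranging demand gives qd = 7816 - 4p. Equilibrium: 7816 - 4p = 6p - 9184, so 17000 = 10p and p* = 1700, q* = 1016.
The ceiling of 1622 is below the equilibrium price 1700, so it binds.
At p = 1622: qd = 7816 - 4·1622 = 1328 and qs = 6·1622 - 9184 = 548.
Quantity traded falls to 548. At q = 548 the demand price is (7816 - 548)/4 = 1817 and the supply price is (9184 + 548)/6 = 1622.
Deadweight loss = ½ · (1817 - 1622) · (1016 - 548) = ½ · 195 · 468 = 45630.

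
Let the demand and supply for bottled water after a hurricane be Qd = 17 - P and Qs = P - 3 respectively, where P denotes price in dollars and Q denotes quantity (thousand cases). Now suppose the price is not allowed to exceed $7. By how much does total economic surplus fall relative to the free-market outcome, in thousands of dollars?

9

In a free market, 17 - P = P - 3 gives the equilibrium P* = 10, Q* = 7.
Because the ceiling (7) lies below the market-clearing price, it is binding.
At P = 7: Qd = 17 - 7 = 10 and Qs = 7 - 3 = 4.
Quantity traded falls to 4. At Q = 4 the demand price is 17 - 4 = 13 and the supply price is 3 + 4 = 7.
Deadweight loss = ½ · (13 - 7) · (7 - 4) = ½ · 6 · 3 = 9.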